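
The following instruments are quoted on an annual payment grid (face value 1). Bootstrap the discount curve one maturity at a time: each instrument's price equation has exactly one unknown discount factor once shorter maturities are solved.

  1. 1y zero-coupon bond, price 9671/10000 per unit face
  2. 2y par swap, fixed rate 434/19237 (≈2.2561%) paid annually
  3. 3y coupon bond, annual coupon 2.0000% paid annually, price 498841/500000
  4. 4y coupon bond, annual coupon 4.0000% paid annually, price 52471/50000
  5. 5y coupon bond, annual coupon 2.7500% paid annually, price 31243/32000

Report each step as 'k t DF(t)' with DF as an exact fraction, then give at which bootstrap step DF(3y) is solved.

1 1 9671/10000
2 2 4783/5000
3 3 2351/2500
4 4 8989/10000
5 5 1699/2000
DF(3y) is solved at step 3

step 1 [1y] zero: DF = P = 9671/10000 ≈ 0.967100
step 2 [2y] swap r/1=434/19237: DF=(1 − 434/19237·(0.967100))/(1+434/19237) = 4783/5000 ≈ 0.956600
step 3 [3y] bond c/1=1/50: DF=(498841/500000 − 1/50·(0.967100+0.956600))/(1+1/50) = 2351/2500 ≈ 0.940400
step 4 [4y] bond c/1=1/25: DF=(52471/50000 − 1/25·(0.967100+0.956600+0.940400))/(1+1/25) = 8989/10000 ≈ 0.898900
step 5 [5y] bond c/1=11/400: DF=(31243/32000 − 11/400·(0.967100+0.956600+0.940400+0.898900))/(1+11/400) = 1699/2000 ≈ 0.849500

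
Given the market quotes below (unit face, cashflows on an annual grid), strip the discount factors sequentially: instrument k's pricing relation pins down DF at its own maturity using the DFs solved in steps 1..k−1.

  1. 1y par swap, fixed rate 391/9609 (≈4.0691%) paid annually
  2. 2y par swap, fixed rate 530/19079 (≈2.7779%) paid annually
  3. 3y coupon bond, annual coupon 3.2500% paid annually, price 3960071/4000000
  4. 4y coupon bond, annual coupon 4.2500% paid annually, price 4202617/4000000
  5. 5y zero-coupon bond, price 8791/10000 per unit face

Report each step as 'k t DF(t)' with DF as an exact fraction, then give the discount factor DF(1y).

step 1 [1y] swap r/1=391/9609: DF=(1 − 391/9609·(0))/(1+391/9609) = 9609/10000 ≈ 0.960900
step 2 [2y] swap r/1=530/19079: DF=(1 − 530/19079·(0.960900))/(1+530/19079) = 947/1000 ≈ 0.947000
step 3 [3y] bond c/1=13/400: DF=(3960071/4000000 − 13/400·(0.960900+0.947000))/(1+13/400) = 2247/2500 ≈ 0.898800
step 4 [4y] bond c/1=17/400: DF=(4202617/4000000 − 17/400·(0.960900+0.947000+0.898800))/(1+17/400) = 4467/5000 ≈ 0.893400
step 5 [5y] zero: DF = P = 8791/10000 ≈ 0.879100

1 1 9609/10000
2 2 947/1000
3 3 2247/2500
4 4 4467/5000
5 5 8791/10000
DF(1y) = 9609/10000 ≈ 0.960900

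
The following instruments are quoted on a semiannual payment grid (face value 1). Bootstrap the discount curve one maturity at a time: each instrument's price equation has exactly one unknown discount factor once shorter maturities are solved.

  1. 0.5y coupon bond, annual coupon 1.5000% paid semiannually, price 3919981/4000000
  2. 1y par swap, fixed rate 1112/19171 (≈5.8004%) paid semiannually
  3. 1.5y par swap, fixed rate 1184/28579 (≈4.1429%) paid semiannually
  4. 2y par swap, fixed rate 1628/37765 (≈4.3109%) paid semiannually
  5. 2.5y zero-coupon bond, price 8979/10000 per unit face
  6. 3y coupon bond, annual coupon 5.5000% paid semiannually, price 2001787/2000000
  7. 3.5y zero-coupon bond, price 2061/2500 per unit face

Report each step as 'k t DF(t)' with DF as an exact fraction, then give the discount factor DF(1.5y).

step 1 [0.5y] bond c/2=3/400: DF=(3919981/4000000 − 3/400·(0))/(1+3/400) = 9727/10000 ≈ 0.972700
step 2 [1y] swap r/2=556/19171: DF=(1 − 556/19171·(0.972700))/(1+556/19171) = 2361/2500 ≈ 0.944400
step 3 [1.5y] swap r/2=592/28579: DF=(1 − 592/28579·(0.972700+0.944400))/(1+592/28579) = 588/625 ≈ 0.940800
step 4 [2y] swap r/2=814/37765: DF=(1 − 814/37765·(0.972700+0.944400+0.940800))/(1+814/37765) = 4593/5000 ≈ 0.918600
step 5 [2.5y] zero: DF = P = 8979/10000 ≈ 0.897900
step 6 [3y] bond c/2=11/400: DF=(2001787/2000000 − 11/400·(0.972700+0.944400+0.940800+0.918600+0.897900))/(1+11/400) = 849/1000 ≈ 0.849000
step 7 [3.5y] zero: DF = P = 2061/2500 ≈ 0.824400

1 1/2 9727/10000
2 1 2361/2500
3 3/2 588/625
4 2 4593/5000
5 5/2 8979/10000
6 3 849/1000
7 7/2 2061/2500
DF(1.5y) = 588/625 ≈ 0.940800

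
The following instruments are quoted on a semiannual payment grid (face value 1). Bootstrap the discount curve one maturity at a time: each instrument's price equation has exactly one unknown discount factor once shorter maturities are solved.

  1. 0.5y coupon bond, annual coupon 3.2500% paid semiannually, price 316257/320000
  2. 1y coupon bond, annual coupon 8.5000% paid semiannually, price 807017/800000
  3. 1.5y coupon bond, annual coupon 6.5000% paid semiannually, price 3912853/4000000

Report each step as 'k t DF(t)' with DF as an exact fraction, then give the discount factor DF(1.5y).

1 1/2 389/400
2 1 116/125
3 3/2 2219/2500
DF(1.5y) = 2219/2500 ≈ 0.887600

step 1 [0.5y] bond c/2=13/800: DF=(316257/320000 − 13/800·(0))/(1+13/800) = 389/400 ≈ 0.972500
step 2 [1y] bond c/2=17/400: DF=(807017/800000 − 17/400·(0.972500))/(1+17/400) = 116/125 ≈ 0.928000
step 3 [1.5y] bond c/2=13/400: DF=(3912853/4000000 − 13/400·(0.972500+0.928000))/(1+13/400) = 2219/2500 ≈ 0.887600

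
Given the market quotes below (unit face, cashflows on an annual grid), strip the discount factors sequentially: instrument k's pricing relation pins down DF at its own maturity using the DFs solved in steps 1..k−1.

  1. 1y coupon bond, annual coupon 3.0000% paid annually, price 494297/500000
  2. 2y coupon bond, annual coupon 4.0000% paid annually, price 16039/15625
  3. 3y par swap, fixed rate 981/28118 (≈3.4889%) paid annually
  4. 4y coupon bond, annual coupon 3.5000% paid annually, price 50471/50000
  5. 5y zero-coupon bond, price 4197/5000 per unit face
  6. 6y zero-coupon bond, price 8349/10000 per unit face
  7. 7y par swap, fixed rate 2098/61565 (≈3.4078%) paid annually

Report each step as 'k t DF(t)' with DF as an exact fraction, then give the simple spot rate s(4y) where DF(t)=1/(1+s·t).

step 1 [1y] bond c/1=3/100: DF=(494297/500000 − 3/100·(0))/(1+3/100) = 4799/5000 ≈ 0.959800
step 2 [2y] bond c/1=1/25: DF=(16039/15625 − 1/25·(0.959800))/(1+1/25) = 9501/10000 ≈ 0.950100
step 3 [3y] swap r/1=981/28118: DF=(1 − 981/28118·(0.959800+0.950100))/(1+981/28118) = 9019/10000 ≈ 0.901900
step 4 [4y] bond c/1=7/200: DF=(50471/50000 − 7/200·(0.959800+0.950100+0.901900))/(1+7/200) = 4401/5000 ≈ 0.880200
step 5 [5y] zero: DF = P = 4197/5000 ≈ 0.839400
step 6 [6y] zero: DF = P = 8349/10000 ≈ 0.834900
step 7 [7y] swap r/1=2098/61565: DF=(1 − 2098/61565·(0.959800+0.950100+0.901900+0.880200+0.839400+0.834900))/(1+2098/61565) = 3951/5000 ≈ 0.790200

1 1 4799/5000
2 2 9501/10000
3 3 9019/10000
4 4 4401/5000
5 5 4197/5000
6 6 8349/10000
7 7 3951/5000
s(4y) = (1/(4401/5000) − 1)/(4) = 599/17604 ≈ 3.4026%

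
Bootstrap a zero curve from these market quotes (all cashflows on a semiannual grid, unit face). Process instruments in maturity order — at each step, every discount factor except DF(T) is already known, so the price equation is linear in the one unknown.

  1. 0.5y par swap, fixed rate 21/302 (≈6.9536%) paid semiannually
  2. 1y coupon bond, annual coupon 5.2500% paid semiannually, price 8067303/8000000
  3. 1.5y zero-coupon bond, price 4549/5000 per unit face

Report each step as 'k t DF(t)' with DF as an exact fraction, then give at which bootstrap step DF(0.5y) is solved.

step 1 [0.5y] swap r/2=21/604: DF=(1 − 21/604·(0))/(1+21/604) = 604/625 ≈ 0.966400
step 2 [1y] bond c/2=21/800: DF=(8067303/8000000 − 21/800·(0.966400))/(1+21/800) = 9579/10000 ≈ 0.957900
step 3 [1.5y] zero: DF = P = 4549/5000 ≈ 0.909800

1 1/2 604/625
2 1 9579/10000
3 3/2 4549/5000
DF(0.5y) is solved at step 1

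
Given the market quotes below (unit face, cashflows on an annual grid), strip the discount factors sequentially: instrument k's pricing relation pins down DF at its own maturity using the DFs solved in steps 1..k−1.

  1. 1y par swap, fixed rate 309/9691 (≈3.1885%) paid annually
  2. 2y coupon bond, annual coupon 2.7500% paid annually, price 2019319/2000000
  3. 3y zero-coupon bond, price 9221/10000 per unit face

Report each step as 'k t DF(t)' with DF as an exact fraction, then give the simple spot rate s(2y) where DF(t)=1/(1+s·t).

step 1 [1y] swap r/1=309/9691: DF=(1 − 309/9691·(0))/(1+309/9691) = 9691/10000 ≈ 0.969100
step 2 [2y] bond c/1=11/400: DF=(2019319/2000000 − 11/400·(0.969100))/(1+11/400) = 9567/10000 ≈ 0.956700
step 3 [3y] zero: DF = P = 9221/10000 ≈ 0.922100

1 1 9691/10000
2 2 9567/10000
3 3 9221/10000
s(2y) = (1/(9567/10000) − 1)/(2) = 433/19134 ≈ 2.2630%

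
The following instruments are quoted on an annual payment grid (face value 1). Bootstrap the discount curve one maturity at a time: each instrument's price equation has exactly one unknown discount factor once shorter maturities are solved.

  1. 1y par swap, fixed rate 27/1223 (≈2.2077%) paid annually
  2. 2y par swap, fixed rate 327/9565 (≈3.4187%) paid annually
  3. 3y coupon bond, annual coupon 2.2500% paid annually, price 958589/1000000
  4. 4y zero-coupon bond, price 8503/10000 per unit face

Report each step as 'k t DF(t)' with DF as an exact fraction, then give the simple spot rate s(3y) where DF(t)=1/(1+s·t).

1 1 1223/1250
2 2 4673/5000
3 3 4477/5000
4 4 8503/10000
s(3y) = (1/(4477/5000) − 1)/(3) = 523/13431 ≈ 3.8940%

step 1 [1y] swap r/1=27/1223: DF=(1 − 27/1223·(0))/(1+27/1223) = 1223/1250 ≈ 0.978400
step 2 [2y] swap r/1=327/9565: DF=(1 − 327/9565·(0.978400))/(1+327/9565) = 4673/5000 ≈ 0.934600
step 3 [3y] bond c/1=9/400: DF=(958589/1000000 − 9/400·(0.978400+0.934600))/(1+9/400) = 4477/5000 ≈ 0.895400
step 4 [4y] zero: DF = P = 8503/10000 ≈ 0.850300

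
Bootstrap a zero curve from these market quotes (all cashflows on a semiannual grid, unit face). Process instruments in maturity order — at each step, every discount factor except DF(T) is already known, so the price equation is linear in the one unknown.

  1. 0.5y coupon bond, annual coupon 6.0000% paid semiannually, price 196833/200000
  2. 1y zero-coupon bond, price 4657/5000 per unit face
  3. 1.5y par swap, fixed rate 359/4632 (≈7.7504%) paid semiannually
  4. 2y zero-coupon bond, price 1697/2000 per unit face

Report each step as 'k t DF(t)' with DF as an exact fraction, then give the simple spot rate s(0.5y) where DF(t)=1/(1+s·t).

1 1/2 1911/2000
2 1 4657/5000
3 3/2 8923/10000
4 2 1697/2000
s(0.5y) = (1/(1911/2000) − 1)/(1/2) = 178/1911 ≈ 9.3145%

step 1 [0.5y] bond c/2=3/100: DF=(196833/200000 − 3/100·(0))/(1+3/100) = 1911/2000 ≈ 0.955500
step 2 [1y] zero: DF = P = 4657/5000 ≈ 0.931400
step 3 [1.5y] swap r/2=359/9264: DF=(1 − 359/9264·(0.955500+0.931400))/(1+359/9264) = 8923/10000 ≈ 0.892300
step 4 [2y] zero: DF = P = 1697/2000 ≈ 0.848500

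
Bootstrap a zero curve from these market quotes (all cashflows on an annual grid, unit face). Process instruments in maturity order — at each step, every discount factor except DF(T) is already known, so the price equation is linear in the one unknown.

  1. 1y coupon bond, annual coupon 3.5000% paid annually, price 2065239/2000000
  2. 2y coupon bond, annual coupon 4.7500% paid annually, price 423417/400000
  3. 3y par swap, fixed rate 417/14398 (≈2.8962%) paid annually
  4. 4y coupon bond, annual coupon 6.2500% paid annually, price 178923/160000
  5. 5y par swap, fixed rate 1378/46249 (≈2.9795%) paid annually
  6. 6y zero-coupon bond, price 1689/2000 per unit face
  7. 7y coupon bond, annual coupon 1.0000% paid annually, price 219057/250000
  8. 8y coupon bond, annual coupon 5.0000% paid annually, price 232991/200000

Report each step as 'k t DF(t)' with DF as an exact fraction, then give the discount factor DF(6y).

1 1 9977/10000
2 2 9653/10000
3 3 4583/5000
4 4 8831/10000
5 5 4311/5000
6 6 1689/2000
7 7 4067/5000
8 8 8103/10000
DF(6y) = 1689/2000 ≈ 0.844500

step 1 [1y] bond c/1=7/200: DF=(2065239/2000000 − 7/200·(0))/(1+7/200) = 9977/10000 ≈ 0.997700
step 2 [2y] bond c/1=19/400: DF=(423417/400000 − 19/400·(0.997700))/(1+19/400) = 9653/10000 ≈ 0.965300
step 3 [3y] swap r/1=417/14398: DF=(1 − 417/14398·(0.997700+0.965300))/(1+417/14398) = 4583/5000 ≈ 0.916600
step 4 [4y] bond c/1=1/16: DF=(178923/160000 − 1/16·(0.997700+0.965300+0.916600))/(1+1/16) = 8831/10000 ≈ 0.883100
step 5 [5y] swap r/1=1378/46249: DF=(1 − 1378/46249·(0.997700+0.965300+0.916600+0.883100))/(1+1378/46249) = 4311/5000 ≈ 0.862200
step 6 [6y] zero: DF = P = 1689/2000 ≈ 0.844500
step 7 [7y] bond c/1=1/100: DF=(219057/250000 − 1/100·(0.997700+0.965300+0.916600+0.883100+0.862200+0.844500))/(1+1/100) = 4067/5000 ≈ 0.813400
step 8 [8y] bond c/1=1/20: DF=(232991/200000 − 1/20·(0.997700+0.965300+0.916600+0.883100+0.862200+0.844500+0.813400))/(1+1/20) = 8103/10000 ≈ 0.810300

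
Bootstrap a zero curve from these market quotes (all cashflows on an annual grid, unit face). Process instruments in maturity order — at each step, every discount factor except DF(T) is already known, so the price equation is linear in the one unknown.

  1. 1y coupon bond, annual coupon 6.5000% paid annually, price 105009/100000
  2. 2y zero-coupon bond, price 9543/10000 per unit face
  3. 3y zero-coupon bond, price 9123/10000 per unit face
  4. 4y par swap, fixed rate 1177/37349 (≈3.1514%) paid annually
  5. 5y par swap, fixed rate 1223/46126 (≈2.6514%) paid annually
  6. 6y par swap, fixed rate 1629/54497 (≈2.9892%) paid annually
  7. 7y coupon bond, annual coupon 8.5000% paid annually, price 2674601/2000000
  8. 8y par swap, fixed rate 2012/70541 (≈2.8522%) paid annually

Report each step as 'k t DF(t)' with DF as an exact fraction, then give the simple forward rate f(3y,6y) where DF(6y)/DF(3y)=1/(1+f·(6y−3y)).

step 1 [1y] bond c/1=13/200: DF=(105009/100000 − 13/200·(0))/(1+13/200) = 493/500 ≈ 0.986000
step 2 [2y] zero: DF = P = 9543/10000 ≈ 0.954300
step 3 [3y] zero: DF = P = 9123/10000 ≈ 0.912300
step 4 [4y] swap r/1=1177/37349: DF=(1 − 1177/37349·(0.986000+0.954300+0.912300))/(1+1177/37349) = 8823/10000 ≈ 0.882300
step 5 [5y] swap r/1=1223/46126: DF=(1 − 1223/46126·(0.986000+0.954300+0.912300+0.882300))/(1+1223/46126) = 8777/10000 ≈ 0.877700
step 6 [6y] swap r/1=1629/54497: DF=(1 − 1629/54497·(0.986000+0.954300+0.912300+0.882300+0.877700))/(1+1629/54497) = 8371/10000 ≈ 0.837100
step 7 [7y] bond c/1=17/200: DF=(2674601/2000000 − 17/200·(0.986000+0.954300+0.912300+0.882300+0.877700+0.837100))/(1+17/200) = 1007/1250 ≈ 0.805600
step 8 [8y] swap r/1=2012/70541: DF=(1 − 2012/70541·(0.986000+0.954300+0.912300+0.882300+0.877700+0.837100+0.805600))/(1+2012/70541) = 1997/2500 ≈ 0.798800

1 1 493/500
2 2 9543/10000
3 3 9123/10000
4 4 8823/10000
5 5 8777/10000
6 6 8371/10000
7 7 1007/1250
8 8 1997/2500
f(3y,6y) = ((9123/10000)/(8371/10000) − 1)/(3) = 752/25113 ≈ 2.9945%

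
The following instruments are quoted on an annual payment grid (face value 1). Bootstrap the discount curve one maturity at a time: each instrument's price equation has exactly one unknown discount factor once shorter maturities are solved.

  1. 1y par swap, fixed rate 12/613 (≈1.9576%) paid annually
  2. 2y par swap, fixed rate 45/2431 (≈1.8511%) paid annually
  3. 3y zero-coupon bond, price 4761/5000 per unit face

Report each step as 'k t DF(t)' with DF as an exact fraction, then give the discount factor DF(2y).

step 1 [1y] swap r/1=12/613: DF=(1 − 12/613·(0))/(1+12/613) = 613/625 ≈ 0.980800
step 2 [2y] swap r/1=45/2431: DF=(1 − 45/2431·(0.980800))/(1+45/2431) = 241/250 ≈ 0.964000
step 3 [3y] zero: DF = P = 4761/5000 ≈ 0.952200

1 1 613/625
2 2 241/250
3 3 4761/5000
DF(2y) = 241/250 ≈ 0.964000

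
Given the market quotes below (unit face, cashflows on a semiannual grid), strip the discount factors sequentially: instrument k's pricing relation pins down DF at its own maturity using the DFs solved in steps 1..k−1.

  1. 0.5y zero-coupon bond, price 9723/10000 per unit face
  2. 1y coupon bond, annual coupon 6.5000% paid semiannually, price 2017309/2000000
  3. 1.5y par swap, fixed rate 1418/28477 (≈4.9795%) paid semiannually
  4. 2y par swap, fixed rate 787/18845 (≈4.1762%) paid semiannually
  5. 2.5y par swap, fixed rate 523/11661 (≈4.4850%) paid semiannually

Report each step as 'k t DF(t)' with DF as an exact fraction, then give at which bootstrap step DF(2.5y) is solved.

step 1 [0.5y] zero: DF = P = 9723/10000 ≈ 0.972300
step 2 [1y] bond c/2=13/400: DF=(2017309/2000000 − 13/400·(0.972300))/(1+13/400) = 9463/10000 ≈ 0.946300
step 3 [1.5y] swap r/2=709/28477: DF=(1 − 709/28477·(0.972300+0.946300))/(1+709/28477) = 9291/10000 ≈ 0.929100
step 4 [2y] swap r/2=787/37690: DF=(1 − 787/37690·(0.972300+0.946300+0.929100))/(1+787/37690) = 9213/10000 ≈ 0.921300
step 5 [2.5y] swap r/2=523/23322: DF=(1 − 523/23322·(0.972300+0.946300+0.929100+0.921300))/(1+523/23322) = 4477/5000 ≈ 0.895400

1 1/2 9723/10000
2 1 9463/10000
3 3/2 9291/10000
4 2 9213/10000
5 5/2 4477/5000
DF(2.5y) is solved at step 5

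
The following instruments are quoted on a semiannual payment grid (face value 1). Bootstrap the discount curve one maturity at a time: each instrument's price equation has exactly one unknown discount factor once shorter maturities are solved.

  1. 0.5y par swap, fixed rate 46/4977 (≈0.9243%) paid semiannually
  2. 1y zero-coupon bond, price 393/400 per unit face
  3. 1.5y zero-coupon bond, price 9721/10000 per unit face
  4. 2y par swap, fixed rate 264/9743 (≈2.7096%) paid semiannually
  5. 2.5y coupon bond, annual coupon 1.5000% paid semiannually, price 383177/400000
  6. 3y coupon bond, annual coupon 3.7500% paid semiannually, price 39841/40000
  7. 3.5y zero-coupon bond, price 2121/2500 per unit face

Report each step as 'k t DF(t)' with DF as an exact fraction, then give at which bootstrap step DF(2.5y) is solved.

1 1/2 4977/5000
2 1 393/400
3 3/2 9721/10000
4 2 592/625
5 5/2 4609/5000
6 3 889/1000
7 7/2 2121/2500
DF(2.5y) is solved at step 5

step 1 [0.5y] swap r/2=23/4977: DF=(1 − 23/4977·(0))/(1+23/4977) = 4977/5000 ≈ 0.995400
step 2 [1y] zero: DF = P = 393/400 ≈ 0.982500
step 3 [1.5y] zero: DF = P = 9721/10000 ≈ 0.972100
step 4 [2y] swap r/2=132/9743: DF=(1 − 132/9743·(0.995400+0.982500+0.972100))/(1+132/9743) = 592/625 ≈ 0.947200
step 5 [2.5y] bond c/2=3/400: DF=(383177/400000 − 3/400·(0.995400+0.982500+0.972100+0.947200))/(1+3/400) = 4609/5000 ≈ 0.921800
step 6 [3y] bond c/2=3/160: DF=(39841/40000 − 3/160·(0.995400+0.982500+0.972100+0.947200+0.921800))/(1+3/160) = 889/1000 ≈ 0.889000
step 7 [3.5y] zero: DF = P = 2121/2500 ≈ 0.848400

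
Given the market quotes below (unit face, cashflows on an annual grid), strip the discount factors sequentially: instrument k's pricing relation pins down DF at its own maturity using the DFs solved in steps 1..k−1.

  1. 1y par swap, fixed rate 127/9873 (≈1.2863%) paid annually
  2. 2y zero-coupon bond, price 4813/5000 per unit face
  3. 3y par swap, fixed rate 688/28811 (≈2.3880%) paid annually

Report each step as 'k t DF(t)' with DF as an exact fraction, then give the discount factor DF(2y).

1 1 9873/10000
2 2 4813/5000
3 3 582/625
DF(2y) = 4813/5000 ≈ 0.962600

step 1 [1y] swap r/1=127/9873: DF=(1 − 127/9873·(0))/(1+127/9873) = 9873/10000 ≈ 0.987300
step 2 [2y] zero: DF = P = 4813/5000 ≈ 0.962600
step 3 [3y] swap r/1=688/28811: DF=(1 − 688/28811·(0.987300+0.962600))/(1+688/28811) = 582/625 ≈ 0.931200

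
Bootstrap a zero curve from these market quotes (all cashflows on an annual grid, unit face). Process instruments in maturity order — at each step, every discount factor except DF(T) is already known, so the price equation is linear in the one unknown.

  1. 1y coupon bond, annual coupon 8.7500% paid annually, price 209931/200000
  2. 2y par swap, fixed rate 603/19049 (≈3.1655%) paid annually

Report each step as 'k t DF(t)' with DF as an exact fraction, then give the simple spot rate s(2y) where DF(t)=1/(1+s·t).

step 1 [1y] bond c/1=7/80: DF=(209931/200000 − 7/80·(0))/(1+7/80) = 2413/2500 ≈ 0.965200
step 2 [2y] swap r/1=603/19049: DF=(1 − 603/19049·(0.965200))/(1+603/19049) = 9397/10000 ≈ 0.939700

1 1 2413/2500
2 2 9397/10000
s(2y) = (1/(9397/10000) − 1)/(2) = 603/18794 ≈ 3.2085%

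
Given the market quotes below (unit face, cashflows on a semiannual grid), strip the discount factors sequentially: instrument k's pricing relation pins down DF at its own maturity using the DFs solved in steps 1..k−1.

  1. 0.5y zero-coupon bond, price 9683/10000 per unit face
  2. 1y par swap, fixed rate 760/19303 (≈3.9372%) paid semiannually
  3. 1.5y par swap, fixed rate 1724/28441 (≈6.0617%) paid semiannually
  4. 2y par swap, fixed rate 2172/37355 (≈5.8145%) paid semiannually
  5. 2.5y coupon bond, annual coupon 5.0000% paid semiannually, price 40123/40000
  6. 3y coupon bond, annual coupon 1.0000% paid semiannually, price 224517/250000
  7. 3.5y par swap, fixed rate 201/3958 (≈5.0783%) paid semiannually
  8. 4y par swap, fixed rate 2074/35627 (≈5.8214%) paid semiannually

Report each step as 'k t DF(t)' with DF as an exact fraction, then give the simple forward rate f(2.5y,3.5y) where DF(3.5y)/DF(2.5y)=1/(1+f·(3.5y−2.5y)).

step 1 [0.5y] zero: DF = P = 9683/10000 ≈ 0.968300
step 2 [1y] swap r/2=380/19303: DF=(1 − 380/19303·(0.968300))/(1+380/19303) = 481/500 ≈ 0.962000
step 3 [1.5y] swap r/2=862/28441: DF=(1 − 862/28441·(0.968300+0.962000))/(1+862/28441) = 4569/5000 ≈ 0.913800
step 4 [2y] swap r/2=1086/37355: DF=(1 − 1086/37355·(0.968300+0.962000+0.913800))/(1+1086/37355) = 4457/5000 ≈ 0.891400
step 5 [2.5y] bond c/2=1/40: DF=(40123/40000 − 1/40·(0.968300+0.962000+0.913800+0.891400))/(1+1/40) = 71/80 ≈ 0.887500
step 6 [3y] bond c/2=1/200: DF=(224517/250000 − 1/200·(0.968300+0.962000+0.913800+0.891400+0.887500))/(1+1/200) = 4353/5000 ≈ 0.870600
step 7 [3.5y] swap r/2=201/7916: DF=(1 − 201/7916·(0.968300+0.962000+0.913800+0.891400+0.887500+0.870600))/(1+201/7916) = 1049/1250 ≈ 0.839200
step 8 [4y] swap r/2=1037/35627: DF=(1 − 1037/35627·(0.968300+0.962000+0.913800+0.891400+0.887500+0.870600+0.839200))/(1+1037/35627) = 3963/5000 ≈ 0.792600

1 1/2 9683/10000
2 1 481/500
3 3/2 4569/5000
4 2 4457/5000
5 5/2 71/80
6 3 4353/5000
7 7/2 1049/1250
8 4 3963/5000
f(2.5y,3.5y) = ((71/80)/(1049/1250) − 1)/(1) = 483/8392 ≈ 5.7555%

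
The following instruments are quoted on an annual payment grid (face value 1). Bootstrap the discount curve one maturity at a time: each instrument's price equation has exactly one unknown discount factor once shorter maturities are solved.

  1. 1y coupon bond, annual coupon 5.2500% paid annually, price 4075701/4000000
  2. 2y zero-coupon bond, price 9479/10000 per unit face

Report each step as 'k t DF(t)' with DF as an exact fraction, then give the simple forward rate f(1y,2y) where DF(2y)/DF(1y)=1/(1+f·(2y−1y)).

step 1 [1y] bond c/1=21/400: DF=(4075701/4000000 − 21/400·(0))/(1+21/400) = 9681/10000 ≈ 0.968100
step 2 [2y] zero: DF = P = 9479/10000 ≈ 0.947900

1 1 9681/10000
2 2 9479/10000
f(1y,2y) = ((9681/10000)/(9479/10000) − 1)/(1) = 202/9479 ≈ 2.1310%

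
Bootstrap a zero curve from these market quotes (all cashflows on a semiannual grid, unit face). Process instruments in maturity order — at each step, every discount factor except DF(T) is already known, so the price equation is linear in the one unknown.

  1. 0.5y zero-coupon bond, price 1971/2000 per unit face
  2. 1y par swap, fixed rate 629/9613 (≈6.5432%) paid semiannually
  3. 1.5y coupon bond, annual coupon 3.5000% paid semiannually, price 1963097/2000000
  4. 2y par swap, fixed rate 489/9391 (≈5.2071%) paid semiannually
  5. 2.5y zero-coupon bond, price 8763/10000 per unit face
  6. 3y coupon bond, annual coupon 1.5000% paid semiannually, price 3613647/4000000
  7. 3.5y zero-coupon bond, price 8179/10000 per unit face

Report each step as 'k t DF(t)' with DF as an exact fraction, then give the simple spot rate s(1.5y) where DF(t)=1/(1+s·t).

step 1 [0.5y] zero: DF = P = 1971/2000 ≈ 0.985500
step 2 [1y] swap r/2=629/19226: DF=(1 − 629/19226·(0.985500))/(1+629/19226) = 9371/10000 ≈ 0.937100
step 3 [1.5y] bond c/2=7/400: DF=(1963097/2000000 − 7/400·(0.985500+0.937100))/(1+7/400) = 2329/2500 ≈ 0.931600
step 4 [2y] swap r/2=489/18782: DF=(1 − 489/18782·(0.985500+0.937100+0.931600))/(1+489/18782) = 4511/5000 ≈ 0.902200
step 5 [2.5y] zero: DF = P = 8763/10000 ≈ 0.876300
step 6 [3y] bond c/2=3/400: DF=(3613647/4000000 − 3/400·(0.985500+0.937100+0.931600+0.902200+0.876300))/(1+3/400) = 4311/5000 ≈ 0.862200
step 7 [3.5y] zero: DF = P = 8179/10000 ≈ 0.817900

1 1/2 1971/2000
2 1 9371/10000
3 3/2 2329/2500
4 2 4511/5000
5 5/2 8763/10000
6 3 4311/5000
7 7/2 8179/10000
s(1.5y) = (1/(2329/2500) − 1)/(3/2) = 114/2329 ≈ 4.8948%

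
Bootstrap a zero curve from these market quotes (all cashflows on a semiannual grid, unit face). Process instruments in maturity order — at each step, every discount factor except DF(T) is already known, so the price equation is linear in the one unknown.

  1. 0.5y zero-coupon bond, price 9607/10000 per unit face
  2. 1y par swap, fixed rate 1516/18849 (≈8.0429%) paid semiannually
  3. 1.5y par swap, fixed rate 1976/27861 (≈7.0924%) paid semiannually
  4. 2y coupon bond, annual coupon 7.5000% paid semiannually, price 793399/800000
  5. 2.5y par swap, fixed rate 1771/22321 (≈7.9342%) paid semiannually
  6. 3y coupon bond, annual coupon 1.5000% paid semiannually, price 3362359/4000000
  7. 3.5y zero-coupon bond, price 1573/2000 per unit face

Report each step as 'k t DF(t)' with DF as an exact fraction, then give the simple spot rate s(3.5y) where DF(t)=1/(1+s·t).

step 1 [0.5y] zero: DF = P = 9607/10000 ≈ 0.960700
step 2 [1y] swap r/2=758/18849: DF=(1 − 758/18849·(0.960700))/(1+758/18849) = 4621/5000 ≈ 0.924200
step 3 [1.5y] swap r/2=988/27861: DF=(1 − 988/27861·(0.960700+0.924200))/(1+988/27861) = 2253/2500 ≈ 0.901200
step 4 [2y] bond c/2=3/80: DF=(793399/800000 − 3/80·(0.960700+0.924200+0.901200))/(1+3/80) = 1069/1250 ≈ 0.855200
step 5 [2.5y] swap r/2=1771/44642: DF=(1 − 1771/44642·(0.960700+0.924200+0.901200+0.855200))/(1+1771/44642) = 8229/10000 ≈ 0.822900
step 6 [3y] bond c/2=3/400: DF=(3362359/4000000 − 3/400·(0.960700+0.924200+0.901200+0.855200+0.822900))/(1+3/400) = 8011/10000 ≈ 0.801100
step 7 [3.5y] zero: DF = P = 1573/2000 ≈ 0.786500

1 1/2 9607/10000
2 1 4621/5000
3 3/2 2253/2500
4 2 1069/1250
5 5/2 8229/10000
6 3 8011/10000
7 7/2 1573/2000
s(3.5y) = (1/(1573/2000) − 1)/(7/2) = 122/1573 ≈ 7.7559%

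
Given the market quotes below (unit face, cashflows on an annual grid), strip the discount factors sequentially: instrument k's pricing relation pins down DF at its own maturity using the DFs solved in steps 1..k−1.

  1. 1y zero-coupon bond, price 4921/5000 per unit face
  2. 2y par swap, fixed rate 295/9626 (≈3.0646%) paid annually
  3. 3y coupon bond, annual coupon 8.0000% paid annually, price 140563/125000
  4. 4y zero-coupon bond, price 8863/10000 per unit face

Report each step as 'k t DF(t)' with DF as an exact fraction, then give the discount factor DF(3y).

step 1 [1y] zero: DF = P = 4921/5000 ≈ 0.984200
step 2 [2y] swap r/1=295/9626: DF=(1 − 295/9626·(0.984200))/(1+295/9626) = 941/1000 ≈ 0.941000
step 3 [3y] bond c/1=2/25: DF=(140563/125000 − 2/25·(0.984200+0.941000))/(1+2/25) = 4493/5000 ≈ 0.898600
step 4 [4y] zero: DF = P = 8863/10000 ≈ 0.886300

1 1 4921/5000
2 2 941/1000
3 3 4493/5000
4 4 8863/10000
DF(3y) = 4493/5000 ≈ 0.898600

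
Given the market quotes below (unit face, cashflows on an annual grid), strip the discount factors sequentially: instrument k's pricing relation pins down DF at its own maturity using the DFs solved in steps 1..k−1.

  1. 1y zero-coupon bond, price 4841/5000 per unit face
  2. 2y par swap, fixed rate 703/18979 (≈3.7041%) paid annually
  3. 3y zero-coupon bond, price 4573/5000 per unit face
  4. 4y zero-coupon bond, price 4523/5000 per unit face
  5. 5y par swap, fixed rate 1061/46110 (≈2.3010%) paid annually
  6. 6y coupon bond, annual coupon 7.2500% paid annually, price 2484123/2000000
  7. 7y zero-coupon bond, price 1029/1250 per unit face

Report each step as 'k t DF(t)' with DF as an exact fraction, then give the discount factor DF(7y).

step 1 [1y] zero: DF = P = 4841/5000 ≈ 0.968200
step 2 [2y] swap r/1=703/18979: DF=(1 − 703/18979·(0.968200))/(1+703/18979) = 9297/10000 ≈ 0.929700
step 3 [3y] zero: DF = P = 4573/5000 ≈ 0.914600
step 4 [4y] zero: DF = P = 4523/5000 ≈ 0.904600
step 5 [5y] swap r/1=1061/46110: DF=(1 − 1061/46110·(0.968200+0.929700+0.914600+0.904600))/(1+1061/46110) = 8939/10000 ≈ 0.893900
step 6 [6y] bond c/1=29/400: DF=(2484123/2000000 − 29/400·(0.968200+0.929700+0.914600+0.904600+0.893900))/(1+29/400) = 529/625 ≈ 0.846400
step 7 [7y] zero: DF = P = 1029/1250 ≈ 0.823200

1 1 4841/5000
2 2 9297/10000
3 3 4573/5000
4 4 4523/5000
5 5 8939/10000
6 6 529/625
7 7 1029/1250
DF(7y) = 1029/1250 ≈ 0.823200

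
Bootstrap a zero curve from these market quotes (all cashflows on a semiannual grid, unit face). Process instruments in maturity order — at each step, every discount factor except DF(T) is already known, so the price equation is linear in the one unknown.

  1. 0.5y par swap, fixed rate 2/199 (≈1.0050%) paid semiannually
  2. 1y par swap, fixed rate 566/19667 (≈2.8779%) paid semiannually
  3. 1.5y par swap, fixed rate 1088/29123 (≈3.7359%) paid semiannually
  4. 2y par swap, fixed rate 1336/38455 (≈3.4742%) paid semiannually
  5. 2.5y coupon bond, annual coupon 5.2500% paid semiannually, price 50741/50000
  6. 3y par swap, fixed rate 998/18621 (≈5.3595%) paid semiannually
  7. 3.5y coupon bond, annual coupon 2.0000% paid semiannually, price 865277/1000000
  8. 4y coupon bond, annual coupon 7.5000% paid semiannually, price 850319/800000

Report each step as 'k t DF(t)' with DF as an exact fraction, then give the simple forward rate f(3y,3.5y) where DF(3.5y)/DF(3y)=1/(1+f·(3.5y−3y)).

step 1 [0.5y] swap r/2=1/199: DF=(1 − 1/199·(0))/(1+1/199) = 199/200 ≈ 0.995000
step 2 [1y] swap r/2=283/19667: DF=(1 − 283/19667·(0.995000))/(1+283/19667) = 9717/10000 ≈ 0.971700
step 3 [1.5y] swap r/2=544/29123: DF=(1 − 544/29123·(0.995000+0.971700))/(1+544/29123) = 591/625 ≈ 0.945600
step 4 [2y] swap r/2=668/38455: DF=(1 − 668/38455·(0.995000+0.971700+0.945600))/(1+668/38455) = 2333/2500 ≈ 0.933200
step 5 [2.5y] bond c/2=21/800: DF=(50741/50000 − 21/800·(0.995000+0.971700+0.945600+0.933200))/(1+21/800) = 1781/2000 ≈ 0.890500
step 6 [3y] swap r/2=499/18621: DF=(1 − 499/18621·(0.995000+0.971700+0.945600+0.933200+0.890500))/(1+499/18621) = 8503/10000 ≈ 0.850300
step 7 [3.5y] bond c/2=1/100: DF=(865277/1000000 − 1/100·(0.995000+0.971700+0.945600+0.933200+0.890500+0.850300))/(1+1/100) = 4007/5000 ≈ 0.801400
step 8 [4y] bond c/2=3/80: DF=(850319/800000 − 3/80·(0.995000+0.971700+0.945600+0.933200+0.890500+0.850300+0.801400))/(1+3/80) = 496/625 ≈ 0.793600

1 1/2 199/200
2 1 9717/10000
3 3/2 591/625
4 2 2333/2500
5 5/2 1781/2000
6 3 8503/10000
7 7/2 4007/5000
8 4 496/625
f(3y,3.5y) = ((8503/10000)/(4007/5000) − 1)/(1/2) = 489/4007 ≈ 12.2036%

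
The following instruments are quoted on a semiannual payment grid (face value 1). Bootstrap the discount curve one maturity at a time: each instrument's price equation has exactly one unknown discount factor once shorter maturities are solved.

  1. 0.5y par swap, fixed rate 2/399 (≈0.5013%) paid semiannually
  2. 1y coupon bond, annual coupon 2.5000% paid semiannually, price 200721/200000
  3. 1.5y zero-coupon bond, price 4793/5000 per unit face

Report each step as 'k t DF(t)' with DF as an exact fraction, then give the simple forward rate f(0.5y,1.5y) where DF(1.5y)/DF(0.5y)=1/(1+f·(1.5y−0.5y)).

1 1/2 399/400
2 1 9789/10000
3 3/2 4793/5000
f(0.5y,1.5y) = ((399/400)/(4793/5000) − 1)/(1) = 389/9586 ≈ 4.0580%

step 1 [0.5y] swap r/2=1/399: DF=(1 − 1/399·(0))/(1+1/399) = 399/400 ≈ 0.997500
step 2 [1y] bond c/2=1/80: DF=(200721/200000 − 1/80·(0.997500))/(1+1/80) = 9789/10000 ≈ 0.978900
step 3 [1.5y] zero: DF = P = 4793/5000 ≈ 0.958600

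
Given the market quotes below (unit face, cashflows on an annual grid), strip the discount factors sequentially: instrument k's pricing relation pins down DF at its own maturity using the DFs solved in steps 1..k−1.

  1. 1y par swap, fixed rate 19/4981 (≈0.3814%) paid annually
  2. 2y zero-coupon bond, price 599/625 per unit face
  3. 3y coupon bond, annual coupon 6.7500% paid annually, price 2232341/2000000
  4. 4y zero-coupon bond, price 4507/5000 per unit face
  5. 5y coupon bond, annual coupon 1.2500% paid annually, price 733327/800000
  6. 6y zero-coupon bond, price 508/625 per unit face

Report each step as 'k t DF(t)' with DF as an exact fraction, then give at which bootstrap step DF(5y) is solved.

step 1 [1y] swap r/1=19/4981: DF=(1 − 19/4981·(0))/(1+19/4981) = 4981/5000 ≈ 0.996200
step 2 [2y] zero: DF = P = 599/625 ≈ 0.958400
step 3 [3y] bond c/1=27/400: DF=(2232341/2000000 − 27/400·(0.996200+0.958400))/(1+27/400) = 461/500 ≈ 0.922000
step 4 [4y] zero: DF = P = 4507/5000 ≈ 0.901400
step 5 [5y] bond c/1=1/80: DF=(733327/800000 − 1/80·(0.996200+0.958400+0.922000+0.901400))/(1+1/80) = 8587/10000 ≈ 0.858700
step 6 [6y] zero: DF = P = 508/625 ≈ 0.812800

1 1 4981/5000
2 2 599/625
3 3 461/500
4 4 4507/5000
5 5 8587/10000
6 6 508/625
DF(5y) is solved at step 5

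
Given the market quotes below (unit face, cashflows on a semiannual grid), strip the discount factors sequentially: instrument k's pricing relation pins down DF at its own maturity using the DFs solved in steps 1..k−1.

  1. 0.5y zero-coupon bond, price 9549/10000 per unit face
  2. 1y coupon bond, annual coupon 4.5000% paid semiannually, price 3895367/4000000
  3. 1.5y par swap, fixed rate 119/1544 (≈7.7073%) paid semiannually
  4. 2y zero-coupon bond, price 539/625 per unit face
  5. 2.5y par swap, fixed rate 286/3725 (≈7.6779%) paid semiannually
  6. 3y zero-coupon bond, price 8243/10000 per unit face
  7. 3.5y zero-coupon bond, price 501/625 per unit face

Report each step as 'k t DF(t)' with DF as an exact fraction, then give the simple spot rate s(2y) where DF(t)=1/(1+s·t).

step 1 [0.5y] zero: DF = P = 9549/10000 ≈ 0.954900
step 2 [1y] bond c/2=9/400: DF=(3895367/4000000 − 9/400·(0.954900))/(1+9/400) = 4657/5000 ≈ 0.931400
step 3 [1.5y] swap r/2=119/3088: DF=(1 − 119/3088·(0.954900+0.931400))/(1+119/3088) = 8929/10000 ≈ 0.892900
step 4 [2y] zero: DF = P = 539/625 ≈ 0.862400
step 5 [2.5y] swap r/2=143/3725: DF=(1 − 143/3725·(0.954900+0.931400+0.892900+0.862400))/(1+143/3725) = 2071/2500 ≈ 0.828400
step 6 [3y] zero: DF = P = 8243/10000 ≈ 0.824300
step 7 [3.5y] zero: DF = P = 501/625 ≈ 0.801600

1 1/2 9549/10000
2 1 4657/5000
3 3/2 8929/10000
4 2 539/625
5 5/2 2071/2500
6 3 8243/10000
7 7/2 501/625
s(2y) = (1/(539/625) − 1)/(2) = 43/539 ≈ 7.9777%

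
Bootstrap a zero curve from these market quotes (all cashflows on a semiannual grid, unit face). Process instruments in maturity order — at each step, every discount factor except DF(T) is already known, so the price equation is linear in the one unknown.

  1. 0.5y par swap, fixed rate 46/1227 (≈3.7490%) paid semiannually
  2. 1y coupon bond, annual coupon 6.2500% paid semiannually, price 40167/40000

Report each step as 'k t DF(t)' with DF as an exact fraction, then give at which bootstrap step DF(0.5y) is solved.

1 1/2 1227/1250
2 1 118/125
DF(0.5y) is solved at step 1

step 1 [0.5y] swap r/2=23/1227: DF=(1 − 23/1227·(0))/(1+23/1227) = 1227/1250 ≈ 0.981600
step 2 [1y] bond c/2=1/32: DF=(40167/40000 − 1/32·(0.981600))/(1+1/32) = 118/125 ≈ 0.944000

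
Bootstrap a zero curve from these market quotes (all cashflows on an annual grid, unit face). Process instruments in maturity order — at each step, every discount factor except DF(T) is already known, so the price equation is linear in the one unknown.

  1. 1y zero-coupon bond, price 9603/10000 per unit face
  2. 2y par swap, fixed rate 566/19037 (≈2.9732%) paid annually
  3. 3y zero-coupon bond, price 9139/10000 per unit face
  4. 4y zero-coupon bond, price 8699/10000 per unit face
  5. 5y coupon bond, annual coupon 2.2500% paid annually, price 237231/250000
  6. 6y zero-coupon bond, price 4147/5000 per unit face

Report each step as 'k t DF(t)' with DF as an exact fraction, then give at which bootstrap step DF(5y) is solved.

step 1 [1y] zero: DF = P = 9603/10000 ≈ 0.960300
step 2 [2y] swap r/1=566/19037: DF=(1 − 566/19037·(0.960300))/(1+566/19037) = 4717/5000 ≈ 0.943400
step 3 [3y] zero: DF = P = 9139/10000 ≈ 0.913900
step 4 [4y] zero: DF = P = 8699/10000 ≈ 0.869900
step 5 [5y] bond c/1=9/400: DF=(237231/250000 − 9/400·(0.960300+0.943400+0.913900+0.869900))/(1+9/400) = 8469/10000 ≈ 0.846900
step 6 [6y] zero: DF = P = 4147/5000 ≈ 0.829400

1 1 9603/10000
2 2 4717/5000
3 3 9139/10000
4 4 8699/10000
5 5 8469/10000
6 6 4147/5000
DF(5y) is solved at step 5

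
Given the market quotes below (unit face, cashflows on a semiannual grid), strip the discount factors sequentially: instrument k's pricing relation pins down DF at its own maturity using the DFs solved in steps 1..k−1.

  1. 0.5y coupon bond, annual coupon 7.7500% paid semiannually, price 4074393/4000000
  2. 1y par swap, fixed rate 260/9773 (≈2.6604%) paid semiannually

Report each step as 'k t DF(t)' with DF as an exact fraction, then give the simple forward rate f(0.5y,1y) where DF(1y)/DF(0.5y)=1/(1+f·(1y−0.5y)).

1 1/2 4903/5000
2 1 487/500
f(0.5y,1y) = ((4903/5000)/(487/500) − 1)/(1/2) = 33/2435 ≈ 1.3552%

step 1 [0.5y] bond c/2=31/800: DF=(4074393/4000000 − 31/800·(0))/(1+31/800) = 4903/5000 ≈ 0.980600
step 2 [1y] swap r/2=130/9773: DF=(1 − 130/9773·(0.980600))/(1+130/9773) = 487/500 ≈ 0.974000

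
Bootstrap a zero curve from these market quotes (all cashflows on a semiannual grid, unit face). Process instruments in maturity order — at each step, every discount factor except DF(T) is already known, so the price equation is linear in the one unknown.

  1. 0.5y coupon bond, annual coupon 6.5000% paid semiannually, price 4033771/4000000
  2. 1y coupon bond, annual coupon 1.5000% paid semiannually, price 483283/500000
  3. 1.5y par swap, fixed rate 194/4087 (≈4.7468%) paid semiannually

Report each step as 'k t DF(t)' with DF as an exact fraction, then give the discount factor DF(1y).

1 1/2 9767/10000
2 1 9521/10000
3 3/2 9321/10000
DF(1y) = 9521/10000 ≈ 0.952100

step 1 [0.5y] bond c/2=13/400: DF=(4033771/4000000 − 13/400·(0))/(1+13/400) = 9767/10000 ≈ 0.976700
step 2 [1y] bond c/2=3/400: DF=(483283/500000 − 3/400·(0.976700))/(1+3/400) = 9521/10000 ≈ 0.952100
step 3 [1.5y] swap r/2=97/4087: DF=(1 − 97/4087·(0.976700+0.952100))/(1+97/4087) = 9321/10000 ≈ 0.932100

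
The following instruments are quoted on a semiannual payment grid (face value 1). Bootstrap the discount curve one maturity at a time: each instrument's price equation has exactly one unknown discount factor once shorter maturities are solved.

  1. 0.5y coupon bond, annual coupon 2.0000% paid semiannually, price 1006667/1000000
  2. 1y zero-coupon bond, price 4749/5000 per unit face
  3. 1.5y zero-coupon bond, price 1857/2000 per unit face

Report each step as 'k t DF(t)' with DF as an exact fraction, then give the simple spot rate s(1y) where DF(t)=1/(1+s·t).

1 1/2 9967/10000
2 1 4749/5000
3 3/2 1857/2000
s(1y) = (1/(4749/5000) − 1)/(1) = 251/4749 ≈ 5.2853%

step 1 [0.5y] bond c/2=1/100: DF=(1006667/1000000 − 1/100·(0))/(1+1/100) = 9967/10000 ≈ 0.996700
step 2 [1y] zero: DF = P = 4749/5000 ≈ 0.949800
step 3 [1.5y] zero: DF = P = 1857/2000 ≈ 0.928500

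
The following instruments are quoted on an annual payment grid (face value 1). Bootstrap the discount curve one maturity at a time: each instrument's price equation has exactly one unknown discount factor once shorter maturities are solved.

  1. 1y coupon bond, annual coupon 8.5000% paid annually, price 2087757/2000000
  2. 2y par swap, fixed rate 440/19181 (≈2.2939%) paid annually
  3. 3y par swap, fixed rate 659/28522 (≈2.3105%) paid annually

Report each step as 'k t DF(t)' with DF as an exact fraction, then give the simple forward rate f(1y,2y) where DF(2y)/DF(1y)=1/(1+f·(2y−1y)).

step 1 [1y] bond c/1=17/200: DF=(2087757/2000000 − 17/200·(0))/(1+17/200) = 9621/10000 ≈ 0.962100
step 2 [2y] swap r/1=440/19181: DF=(1 − 440/19181·(0.962100))/(1+440/19181) = 239/250 ≈ 0.956000
step 3 [3y] swap r/1=659/28522: DF=(1 − 659/28522·(0.962100+0.956000))/(1+659/28522) = 9341/10000 ≈ 0.934100

1 1 9621/10000
2 2 239/250
3 3 9341/10000
f(1y,2y) = ((9621/10000)/(239/250) − 1)/(1) = 61/9560 ≈ 0.6381%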